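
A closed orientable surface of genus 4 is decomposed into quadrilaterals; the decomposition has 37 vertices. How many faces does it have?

43

χ = 2 − 2·4 = -6, and every face is a square so 4F = 2E.
V − E + F = -6 with E = 4F/2 gives 37 − (4/2 − 1)·F = -6, so F = 43 and E = 86.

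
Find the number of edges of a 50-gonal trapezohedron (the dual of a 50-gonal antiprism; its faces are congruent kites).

The n-trapezohedron (dual of the n-antiprism) has V = 2·50 + 2 = 102, E = 4·50 = 200, F = 2·50 = 100.

200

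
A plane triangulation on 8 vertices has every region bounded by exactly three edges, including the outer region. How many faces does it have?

In a plane triangulation 3F = 2E and V − E + F = 2, so F = 2V − 4 = 2·8 − 4 = 12.

12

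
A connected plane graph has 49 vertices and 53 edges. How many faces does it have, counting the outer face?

Euler's formula for a connected plane graph: V − E + F = 2, so F = 2 − 49 + 53 = 6.

6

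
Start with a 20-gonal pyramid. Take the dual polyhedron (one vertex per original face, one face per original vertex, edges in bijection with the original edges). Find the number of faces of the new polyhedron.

21

The base solid has V = 21, E = 40, F = 21.
The dual swaps V and F and preserves E: V′ = F = 21, E′ = E = 40, F′ = V = 21.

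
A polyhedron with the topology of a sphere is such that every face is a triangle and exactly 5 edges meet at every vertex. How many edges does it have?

Each face has 3 edges and each edge borders two faces, so 2E = 3F.
Each vertex has degree 5, so 5V = 2E and hence V = 3F/5.
Euler: V − E + F = 2 ⇒ (3F/5) − (3F/2) + F = 2.
Multiply by 10: (6 − 15 + 10)F = 20, i.e. 1F = 20.
So F = 20, E = 3·20/2 = 30, V = 3·20/5 = 12.

30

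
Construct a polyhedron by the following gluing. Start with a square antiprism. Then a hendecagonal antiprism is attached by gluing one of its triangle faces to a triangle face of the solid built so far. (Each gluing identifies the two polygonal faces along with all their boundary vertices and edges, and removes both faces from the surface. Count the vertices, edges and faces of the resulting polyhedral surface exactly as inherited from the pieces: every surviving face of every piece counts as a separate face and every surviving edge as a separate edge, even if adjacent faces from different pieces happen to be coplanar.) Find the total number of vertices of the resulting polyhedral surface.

27

A square antiprism: V=8, E=16, F=10.
Attach a hendecagonal antiprism (V=22, E=44, F=24) along a 3-gon: merge 3 vertices and 3 edges, delete both glued faces → V=27, E=57, F=32.
Check: V − E + F = 27 − 57 + 32 = 2.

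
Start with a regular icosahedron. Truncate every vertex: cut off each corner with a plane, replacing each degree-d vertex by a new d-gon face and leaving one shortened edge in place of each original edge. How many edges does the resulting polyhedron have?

The base solid has V = 12, E = 30, F = 20.
Truncation replaces each original edge-end by a new vertex, so V′ = 2E = 60.
Each original edge survives, and each old vertex of degree d contributes d new edges; summing degrees gives Σd = 2E, so E′ = E + 2E = 3E = 90.
Each original face survives and each original vertex becomes one new face: F′ = F + V = 32.

90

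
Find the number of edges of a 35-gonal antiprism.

140

An antiprism on an n-gon has two n-gon caps and 2n triangles: V = 2·35 = 70, E = 4·35 = 140, F = 2·35 + 2 = 72.
Check: V − E + F = 70 − 140 + 72 = 2.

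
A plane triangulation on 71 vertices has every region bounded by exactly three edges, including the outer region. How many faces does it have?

In a plane triangulation 3F = 2E and V − E + F = 2, so F = 2V − 4 = 2·71 − 4 = 138.

138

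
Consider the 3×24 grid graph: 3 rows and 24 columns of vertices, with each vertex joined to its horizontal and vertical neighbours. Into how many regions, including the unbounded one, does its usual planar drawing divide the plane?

47

The grid has V = 3·24 = 72 vertices and E = 3·23 + 24·2 = 117 edges.
F = 2 − V + E = 2 − 72 + 117 = 47.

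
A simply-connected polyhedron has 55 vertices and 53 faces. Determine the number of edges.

106

Here V − E + F = 2.
E = V + F − (2) = 55 + 53 − (2) = 106.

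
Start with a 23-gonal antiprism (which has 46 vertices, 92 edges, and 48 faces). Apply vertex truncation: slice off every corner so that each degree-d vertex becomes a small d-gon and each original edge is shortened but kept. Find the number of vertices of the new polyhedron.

184

Truncation replaces each original edge-end by a new vertex, so V′ = 2E = 184.
Each original edge survives, and each old vertex of degree d contributes d new edges; summing degrees gives Σd = 2E, so E′ = E + 2E = 3E = 276.
Each original face survives and each original vertex becomes one new face: F′ = F + V = 94.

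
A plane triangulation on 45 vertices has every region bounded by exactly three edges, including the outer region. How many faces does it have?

86

In a plane triangulation 3F = 2E and V − E + F = 2, so F = 2V − 4 = 2·45 − 4 = 86.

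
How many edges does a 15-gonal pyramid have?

A pyramid on an n-gon base has one n-gon and n triangles: V = 15 + 1 = 16, E = 2·15 = 30, F = 15 + 1 = 16.

30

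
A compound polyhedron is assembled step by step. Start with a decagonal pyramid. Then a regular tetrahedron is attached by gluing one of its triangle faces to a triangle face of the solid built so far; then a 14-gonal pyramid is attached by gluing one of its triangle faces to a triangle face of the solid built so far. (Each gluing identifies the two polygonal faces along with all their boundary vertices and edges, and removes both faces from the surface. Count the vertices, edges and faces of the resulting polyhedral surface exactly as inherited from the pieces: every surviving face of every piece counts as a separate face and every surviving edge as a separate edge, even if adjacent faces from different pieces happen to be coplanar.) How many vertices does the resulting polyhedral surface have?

A decagonal pyramid: V=11, E=20, F=11.
Attach a regular tetrahedron (V=4, E=6, F=4) along a 3-gon: merge 3 vertices and 3 edges, delete both glued faces → V=12, E=23, F=13.
Attach a 14-gonal pyramid (V=15, E=28, F=15) along a 3-gon: merge 3 vertices and 3 edges, delete both glued faces → V=24, E=48, F=26.
Check: V − E + F = 24 − 48 + 26 = 2.

24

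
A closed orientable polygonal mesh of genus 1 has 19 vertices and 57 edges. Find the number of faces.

38

For a closed orientable surface of genus 1, χ = 2 − 2·1 = 0.
F = 0 − V + E = 0 − 19 + 57 = 38.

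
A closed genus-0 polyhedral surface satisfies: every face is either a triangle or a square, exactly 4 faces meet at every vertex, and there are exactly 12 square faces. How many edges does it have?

36

Let x be the number of triangles; then F = 12 + x.
Edge–face incidences: 2E = 4·12 + 3·x = 48 + 3x.
Every vertex has degree 4, so 4V = 2E.
Euler: V − E + F = 2 ⇒ (2E)/4 − E + (12 + x) = 2.
Multiply by 8: 2·(2E) − 4·(2E) + 8·(12 + x) = 16, i.e. 96 + 8x − 2·(48 + 3x) = 16.
Collecting terms: 2x = 16, so x = 8.
Then 2E = 48 + 3·8 = 72, so E = 36, V = 2E/4 = 18, F = 12 + 8 = 20.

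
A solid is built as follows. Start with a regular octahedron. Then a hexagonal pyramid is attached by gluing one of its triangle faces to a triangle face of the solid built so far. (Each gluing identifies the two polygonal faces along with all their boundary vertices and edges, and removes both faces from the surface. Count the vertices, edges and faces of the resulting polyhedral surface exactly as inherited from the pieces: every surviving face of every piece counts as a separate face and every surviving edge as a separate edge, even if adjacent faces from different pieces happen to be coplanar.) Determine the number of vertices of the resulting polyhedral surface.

10

A regular octahedron: V=6, E=12, F=8.
Attach a hexagonal pyramid (V=7, E=12, F=7) along a 3-gon: merge 3 vertices and 3 edges, delete both glued faces → V=10, E=21, F=13.
Check: V − E + F = 10 − 21 + 13 = 2.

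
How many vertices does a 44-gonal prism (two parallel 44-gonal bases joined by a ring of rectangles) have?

A prism on an n-gon has two n-gon bases and n rectangular sides: V = 2·44 = 88, E = 3·44 = 132, F = 44 + 2 = 46.

88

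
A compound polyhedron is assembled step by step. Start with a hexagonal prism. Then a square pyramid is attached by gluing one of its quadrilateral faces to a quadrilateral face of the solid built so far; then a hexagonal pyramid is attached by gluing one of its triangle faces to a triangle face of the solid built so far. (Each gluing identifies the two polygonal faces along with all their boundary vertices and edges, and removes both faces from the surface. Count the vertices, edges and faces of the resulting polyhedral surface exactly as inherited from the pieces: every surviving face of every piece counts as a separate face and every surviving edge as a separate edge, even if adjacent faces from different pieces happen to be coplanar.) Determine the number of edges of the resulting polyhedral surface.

A hexagonal prism: V=12, E=18, F=8.
Attach a square pyramid (V=5, E=8, F=5) along a 4-gon: merge 4 vertices and 4 edges, delete both glued faces → V=13, E=22, F=11.
Attach a hexagonal pyramid (V=7, E=12, F=7) along a 3-gon: merge 3 vertices and 3 edges, delete both glued faces → V=17, E=31, F=16.
Check: V − E + F = 17 − 31 + 16 = 2.

31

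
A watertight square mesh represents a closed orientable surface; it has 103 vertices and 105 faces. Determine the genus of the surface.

Every face is a square, so 2E = 4·105 = 420, giving E = 210.
χ = V − E + F = 103 − 210 + 105 = -2.
For a closed orientable surface χ = 2 − 2g, so g = (2 − (-2))/2 = 2.

2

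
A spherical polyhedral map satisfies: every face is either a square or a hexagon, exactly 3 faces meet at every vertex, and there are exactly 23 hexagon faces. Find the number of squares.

6

Let x be the number of squares; then F = 23 + x.
Edge–face incidences: 2E = 6·23 + 4·x = 138 + 4x.
Every vertex has degree 3, so 3V = 2E.
Euler: V − E + F = 2 ⇒ (2E)/3 − E + (23 + x) = 2.
Multiply by 6: 2·(2E) − 3·(2E) + 6·(23 + x) = 12, i.e. 138 + 6x − (138 + 4x) = 12.
Collecting terms: 2x = 12, so x = 6.
Then 2E = 138 + 4·6 = 162, so E = 81, V = 2E/3 = 54, F = 23 + 6 = 29.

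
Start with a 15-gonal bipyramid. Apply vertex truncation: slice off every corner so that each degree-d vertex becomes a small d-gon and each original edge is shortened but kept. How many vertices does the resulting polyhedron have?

90

The base solid has V = 17, E = 45, F = 30.
Truncation replaces each original edge-end by a new vertex, so V′ = 2E = 90.
Each original edge survives, and each old vertex of degree d contributes d new edges; summing degrees gives Σd = 2E, so E′ = E + 2E = 3E = 135.
Each original face survives and each original vertex becomes one new face: F′ = F + V = 47.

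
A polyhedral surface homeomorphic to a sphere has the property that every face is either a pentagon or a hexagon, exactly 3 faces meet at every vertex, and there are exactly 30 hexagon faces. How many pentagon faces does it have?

12

Let x be the number of pentagons; then F = 30 + x.
Edge–face incidences: 2E = 6·30 + 5·x = 180 + 5x.
Every vertex has degree 3, so 3V = 2E.
Euler: V − E + F = 2 ⇒ (2E)/3 − E + (30 + x) = 2.
Multiply by 6: 2·(2E) − 3·(2E) + 6·(30 + x) = 12, i.e. 180 + 6x − (180 + 5x) = 12.
Collecting terms: x = 12.
Then 2E = 180 + 5·12 = 240, so E = 120, V = 2E/3 = 80, F = 30 + 12 = 42.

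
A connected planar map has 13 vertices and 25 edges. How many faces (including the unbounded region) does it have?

Euler's formula for a connected plane graph: V − E + F = 2, so F = 2 − 13 + 25 = 14.

14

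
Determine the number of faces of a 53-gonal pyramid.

A pyramid on an n-gon base has one n-gon and n triangles: V = 53 + 1 = 54, E = 2·53 = 106, F = 53 + 1 = 54.

54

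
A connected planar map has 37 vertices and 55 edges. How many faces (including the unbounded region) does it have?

20

Euler's formula for a connected plane graph: V − E + F = 2, so F = 2 − 37 + 55 = 20.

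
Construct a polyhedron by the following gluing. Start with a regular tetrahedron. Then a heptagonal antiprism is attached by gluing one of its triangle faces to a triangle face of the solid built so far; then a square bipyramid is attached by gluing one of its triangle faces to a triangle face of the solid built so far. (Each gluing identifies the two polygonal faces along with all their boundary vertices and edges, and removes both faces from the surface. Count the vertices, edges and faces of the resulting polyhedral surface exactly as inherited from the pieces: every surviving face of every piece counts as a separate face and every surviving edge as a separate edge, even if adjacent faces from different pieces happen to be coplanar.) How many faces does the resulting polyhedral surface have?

24

A regular tetrahedron: V=4, E=6, F=4.
Attach a heptagonal antiprism (V=14, E=28, F=16) along a 3-gon: merge 3 vertices and 3 edges, delete both glued faces → V=15, E=31, F=18.
Attach a square bipyramid (V=6, E=12, F=8) along a 3-gon: merge 3 vertices and 3 edges, delete both glued faces → V=18, E=40, F=24.
Check: V − E + F = 18 − 40 + 24 = 2.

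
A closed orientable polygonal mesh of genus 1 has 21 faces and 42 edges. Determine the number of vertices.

For a closed orientable surface of genus 1, χ = 2 − 2·1 = 0.
V = 0 + E − F = 0 + 42 − 21 = 21.

21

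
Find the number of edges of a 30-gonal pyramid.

60

A pyramid on an n-gon base has one n-gon and n triangles: V = 30 + 1 = 31, E = 2·30 = 60, F = 30 + 1 = 31.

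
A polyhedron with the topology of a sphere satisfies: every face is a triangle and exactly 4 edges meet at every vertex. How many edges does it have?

12

Each face has 3 edges and each edge borders two faces, so 2E = 3F.
Each vertex has degree 4, so 4V = 2E and hence V = 3F/4.
Euler: V − E + F = 2 ⇒ (3F/4) − (3F/2) + F = 2.
Multiply by 8: (6 − 12 + 8)F = 16, i.e. 2F = 16.
So F = 8, E = 3·8/2 = 12, V = 3·8/4 = 6.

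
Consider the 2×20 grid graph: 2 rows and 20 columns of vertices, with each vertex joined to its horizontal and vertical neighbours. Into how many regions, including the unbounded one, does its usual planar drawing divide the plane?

The grid has V = 2·20 = 40 vertices and E = 2·19 + 20·1 = 58 edges.
F = 2 − V + E = 2 − 40 + 58 = 20.

20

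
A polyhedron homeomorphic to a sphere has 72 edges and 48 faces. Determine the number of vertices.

Here V − E + F = 2.
V = 2 + E − F = 2 + 72 − 48 = 26.

26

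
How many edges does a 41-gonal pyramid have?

A pyramid on an n-gon base has one n-gon and n triangles: V = 41 + 1 = 42, E = 2·41 = 82, F = 41 + 1 = 42.
Check: V − E + F = 42 − 82 + 42 = 2.

82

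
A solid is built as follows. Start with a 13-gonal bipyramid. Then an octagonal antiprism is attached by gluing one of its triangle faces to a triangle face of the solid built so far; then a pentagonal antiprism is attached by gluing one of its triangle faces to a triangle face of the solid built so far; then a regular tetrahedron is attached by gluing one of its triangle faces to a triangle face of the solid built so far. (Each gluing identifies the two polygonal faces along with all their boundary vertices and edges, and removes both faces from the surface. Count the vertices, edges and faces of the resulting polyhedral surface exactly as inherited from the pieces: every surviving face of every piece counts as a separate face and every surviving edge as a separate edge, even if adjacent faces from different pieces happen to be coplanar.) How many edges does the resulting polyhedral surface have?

88

A 13-gonal bipyramid: V=15, E=39, F=26.
Attach an octagonal antiprism (V=16, E=32, F=18) along a 3-gon: merge 3 vertices and 3 edges, delete both glued faces → V=28, E=68, F=42.
Attach a pentagonal antiprism (V=10, E=20, F=12) along a 3-gon: merge 3 vertices and 3 edges, delete both glued faces → V=35, E=85, F=52.
Attach a regular tetrahedron (V=4, E=6, F=4) along a 3-gon: merge 3 vertices and 3 edges, delete both glued faces → V=36, E=88, F=54.
Check: V − E + F = 36 − 88 + 54 = 2.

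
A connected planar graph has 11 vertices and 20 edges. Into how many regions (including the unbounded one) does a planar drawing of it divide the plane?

11

Euler's formula for a connected plane graph: V − E + F = 2, so F = 2 − 11 + 20 = 11.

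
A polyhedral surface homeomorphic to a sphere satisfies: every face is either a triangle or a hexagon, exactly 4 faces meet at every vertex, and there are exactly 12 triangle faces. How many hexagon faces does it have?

2

Let x be the number of hexagons; then F = 12 + x.
Edge–face incidences: 2E = 3·12 + 6·x = 36 + 6x.
Every vertex has degree 4, so 4V = 2E.
Euler: V − E + F = 2 ⇒ (2E)/4 − E + (12 + x) = 2.
Multiply by 8: 2·(2E) − 4·(2E) + 8·(12 + x) = 16, i.e. 96 + 8x − 2·(36 + 6x) = 16.
Collecting terms: −4x + 24 = 16, so −4x = −8, so x = 2.
Then 2E = 36 + 6·2 = 48, so E = 24, V = 2E/4 = 12, F = 12 + 2 = 14.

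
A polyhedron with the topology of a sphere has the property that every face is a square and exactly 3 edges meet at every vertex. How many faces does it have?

6

Each face has 4 edges and each edge borders two faces, so 2E = 4F.
Each vertex has degree 3, so 3V = 2E and hence V = 4F/3.
Euler: V − E + F = 2 ⇒ (4F/3) − (4F/2) + F = 2.
Multiply by 6: (8 − 12 + 6)F = 12, i.e. 2F = 12.
So F = 6, E = 4·6/2 = 12, V = 4·6/3 = 8.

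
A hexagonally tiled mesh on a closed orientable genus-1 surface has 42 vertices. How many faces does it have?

χ = 2 − 2·1 = 0, and every face is a hexagon so 6F = 2E.
V − E + F = 0 with E = 6F/2 gives 42 − (6/2 − 1)·F = 0, so F = 21 and E = 63.

21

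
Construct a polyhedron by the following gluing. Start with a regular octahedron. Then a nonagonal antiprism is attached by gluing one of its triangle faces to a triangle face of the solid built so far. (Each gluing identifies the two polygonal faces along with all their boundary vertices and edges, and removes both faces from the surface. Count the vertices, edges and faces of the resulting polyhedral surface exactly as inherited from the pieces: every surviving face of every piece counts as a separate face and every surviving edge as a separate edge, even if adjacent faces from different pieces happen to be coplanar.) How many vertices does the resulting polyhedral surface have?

A regular octahedron: V=6, E=12, F=8.
Attach a nonagonal antiprism (V=18, E=36, F=20) along a 3-gon: merge 3 vertices and 3 edges, delete both glued faces → V=21, E=45, F=26.
Check: V − E + F = 21 − 45 + 26 = 2.

21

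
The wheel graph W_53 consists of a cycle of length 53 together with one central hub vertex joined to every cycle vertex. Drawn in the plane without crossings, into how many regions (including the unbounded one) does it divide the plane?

54

W_53 has V = 53 + 1 = 54 vertices and E = 2·53 = 106 edges.
By Euler's formula F = 2 − V + E = 2 − 54 + 106 = 54.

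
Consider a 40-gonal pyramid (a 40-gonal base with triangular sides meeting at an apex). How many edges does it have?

80

A pyramid on an n-gon base has one n-gon and n triangles: V = 40 + 1 = 41, E = 2·40 = 80, F = 40 + 1 = 41.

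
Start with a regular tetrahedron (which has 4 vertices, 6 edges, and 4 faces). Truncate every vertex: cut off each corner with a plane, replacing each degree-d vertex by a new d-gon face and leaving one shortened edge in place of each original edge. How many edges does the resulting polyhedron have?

18

Truncation replaces each original edge-end by a new vertex, so V′ = 2E = 12.
Each original edge survives, and each old vertex of degree d contributes d new edges; summing degrees gives Σd = 2E, so E′ = E + 2E = 3E = 18.
Each original face survives and each original vertex becomes one new face: F′ = F + V = 8.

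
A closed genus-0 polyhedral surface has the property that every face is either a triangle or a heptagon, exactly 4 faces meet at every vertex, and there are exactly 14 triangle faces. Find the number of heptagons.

Let x be the number of heptagons; then F = 14 + x.
Edge–face incidences: 2E = 3·14 + 7·x = 42 + 7x.
Every vertex has degree 4, so 4V = 2E.
Euler: V − E + F = 2 ⇒ (2E)/4 − E + (14 + x) = 2.
Multiply by 8: 2·(2E) − 4·(2E) + 8·(14 + x) = 16, i.e. 112 + 8x − 2·(42 + 7x) = 16.
Collecting terms: −6x + 28 = 16, so −6x = −12, so x = 2.
Then 2E = 42 + 7·2 = 56, so E = 28, V = 2E/4 = 14, F = 14 + 2 = 16.

2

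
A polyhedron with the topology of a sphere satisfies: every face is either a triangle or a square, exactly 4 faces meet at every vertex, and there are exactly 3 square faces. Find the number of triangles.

8

Let x be the number of triangles; then F = 3 + x.
Edge–face incidences: 2E = 4·3 + 3·x = 12 + 3x.
Every vertex has degree 4, so 4V = 2E.
Euler: V − E + F = 2 ⇒ (2E)/4 − E + (3 + x) = 2.
Multiply by 8: 2·(2E) − 4·(2E) + 8·(3 + x) = 16, i.e. 24 + 8x − 2·(12 + 3x) = 16.
Collecting terms: 2x = 16, so x = 8.
Then 2E = 12 + 3·8 = 36, so E = 18, V = 2E/4 = 9, F = 3 + 8 = 11.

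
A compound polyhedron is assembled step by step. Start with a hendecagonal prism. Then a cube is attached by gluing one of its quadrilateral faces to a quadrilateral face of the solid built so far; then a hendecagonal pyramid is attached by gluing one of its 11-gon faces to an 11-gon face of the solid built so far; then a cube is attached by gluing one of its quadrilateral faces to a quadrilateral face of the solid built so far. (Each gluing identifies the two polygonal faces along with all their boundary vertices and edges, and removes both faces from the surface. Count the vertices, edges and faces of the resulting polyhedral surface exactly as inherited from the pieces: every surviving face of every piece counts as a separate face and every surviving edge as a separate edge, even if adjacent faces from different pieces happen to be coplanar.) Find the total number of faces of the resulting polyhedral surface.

31

A hendecagonal prism: V=22, E=33, F=13.
Attach a cube (V=8, E=12, F=6) along a 4-gon: merge 4 vertices and 4 edges, delete both glued faces → V=26, E=41, F=17.
Attach a hendecagonal pyramid (V=12, E=22, F=12) along an 11-gon: merge 11 vertices and 11 edges, delete both glued faces → V=27, E=52, F=27.
Attach a cube (V=8, E=12, F=6) along a 4-gon: merge 4 vertices and 4 edges, delete both glued faces → V=31, E=60, F=31.
Check: V − E + F = 31 − 60 + 31 = 2.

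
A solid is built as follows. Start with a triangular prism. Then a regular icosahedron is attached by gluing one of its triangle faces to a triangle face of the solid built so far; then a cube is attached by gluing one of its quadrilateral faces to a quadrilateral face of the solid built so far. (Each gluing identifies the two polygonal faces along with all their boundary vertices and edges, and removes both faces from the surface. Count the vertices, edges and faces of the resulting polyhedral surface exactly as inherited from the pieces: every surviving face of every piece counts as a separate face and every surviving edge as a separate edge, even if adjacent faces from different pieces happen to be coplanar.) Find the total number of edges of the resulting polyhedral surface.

A triangular prism: V=6, E=9, F=5.
Attach a regular icosahedron (V=12, E=30, F=20) along a 3-gon: merge 3 vertices and 3 edges, delete both glued faces → V=15, E=36, F=23.
Attach a cube (V=8, E=12, F=6) along a 4-gon: merge 4 vertices and 4 edges, delete both glued faces → V=19, E=44, F=27.
Check: V − E + F = 19 − 44 + 27 = 2.

44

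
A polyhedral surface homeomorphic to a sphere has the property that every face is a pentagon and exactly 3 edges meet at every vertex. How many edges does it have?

30

Each face has 5 edges and each edge borders two faces, so 2E = 5F.
Each vertex has degree 3, so 3V = 2E and hence V = 5F/3.
Euler: V − E + F = 2 ⇒ (5F/3) − (5F/2) + F = 2.
Multiply by 6: (10 − 15 + 6)F = 12, i.e. 1F = 12.
So F = 12, E = 5·12/2 = 30, V = 5·12/3 = 20.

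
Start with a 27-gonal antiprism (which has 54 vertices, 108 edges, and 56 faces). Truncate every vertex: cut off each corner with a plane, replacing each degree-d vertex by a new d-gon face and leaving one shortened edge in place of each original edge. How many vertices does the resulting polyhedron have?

216

Truncation replaces each original edge-end by a new vertex, so V′ = 2E = 216.
Each original edge survives, and each old vertex of degree d contributes d new edges; summing degrees gives Σd = 2E, so E′ = E + 2E = 3E = 324.
Each original face survives and each original vertex becomes one new face: F′ = F + V = 110.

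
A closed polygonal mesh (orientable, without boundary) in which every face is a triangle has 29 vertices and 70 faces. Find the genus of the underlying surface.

Every face is a triangle, so 2E = 3·70 = 210, giving E = 105.
χ = V − E + F = 29 − 105 + 70 = -6.
For a closed orientable surface χ = 2 − 2g, so g = (2 − (-6))/2 = 4.

4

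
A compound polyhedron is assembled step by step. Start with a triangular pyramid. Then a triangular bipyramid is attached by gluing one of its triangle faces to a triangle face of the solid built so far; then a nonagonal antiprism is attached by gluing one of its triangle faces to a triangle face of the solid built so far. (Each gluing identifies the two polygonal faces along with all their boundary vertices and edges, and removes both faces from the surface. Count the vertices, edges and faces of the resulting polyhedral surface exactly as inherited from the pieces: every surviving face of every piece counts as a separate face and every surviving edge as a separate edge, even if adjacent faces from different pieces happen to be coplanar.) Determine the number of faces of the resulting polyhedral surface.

26

A triangular pyramid: V=4, E=6, F=4.
Attach a triangular bipyramid (V=5, E=9, F=6) along a 3-gon: merge 3 vertices and 3 edges, delete both glued faces → V=6, E=12, F=8.
Attach a nonagonal antiprism (V=18, E=36, F=20) along a 3-gon: merge 3 vertices and 3 edges, delete both glued faces → V=21, E=45, F=26.
Check: V − E + F = 21 − 45 + 26 = 2.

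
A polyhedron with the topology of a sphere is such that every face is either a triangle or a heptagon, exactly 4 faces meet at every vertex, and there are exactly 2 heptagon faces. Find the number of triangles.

Let x be the number of triangles; then F = 2 + x.
Edge–face incidences: 2E = 7·2 + 3·x = 14 + 3x.
Every vertex has degree 4, so 4V = 2E.
Euler: V − E + F = 2 ⇒ (2E)/4 − E + (2 + x) = 2.
Multiply by 8: 2·(2E) − 4·(2E) + 8·(2 + x) = 16, i.e. 16 + 8x − 2·(14 + 3x) = 16.
Collecting terms: 2x − 12 = 16, so 2x = 28, so x = 14.
Then 2E = 14 + 3·14 = 56, so E = 28, V = 2E/4 = 14, F = 2 + 14 = 16.

14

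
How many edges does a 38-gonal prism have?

A prism on an n-gon has two n-gon bases and n rectangular sides: V = 2·38 = 76, E = 3·38 = 114, F = 38 + 2 = 40.

114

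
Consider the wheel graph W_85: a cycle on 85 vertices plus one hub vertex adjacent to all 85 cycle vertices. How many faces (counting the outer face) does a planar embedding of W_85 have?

W_85 has V = 85 + 1 = 86 vertices and E = 2·85 = 170 edges.
By Euler's formula F = 2 − V + E = 2 − 86 + 170 = 86.

86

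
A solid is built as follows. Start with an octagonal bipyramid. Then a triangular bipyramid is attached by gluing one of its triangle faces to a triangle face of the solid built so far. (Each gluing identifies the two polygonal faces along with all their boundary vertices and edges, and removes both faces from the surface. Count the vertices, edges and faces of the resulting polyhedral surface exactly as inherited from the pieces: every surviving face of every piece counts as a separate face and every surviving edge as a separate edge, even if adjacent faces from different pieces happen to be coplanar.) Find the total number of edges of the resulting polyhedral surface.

30

An octagonal bipyramid: V=10, E=24, F=16.
Attach a triangular bipyramid (V=5, E=9, F=6) along a 3-gon: merge 3 vertices and 3 edges, delete both glued faces → V=12, E=30, F=20.
Check: V − E + F = 12 − 30 + 20 = 2.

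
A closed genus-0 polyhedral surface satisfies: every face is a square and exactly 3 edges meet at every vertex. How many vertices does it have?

8

Each face has 4 edges and each edge borders two faces, so 2E = 4F.
Each vertex has degree 3, so 3V = 2E and hence V = 4F/3.
Euler: V − E + F = 2 ⇒ (4F/3) − (4F/2) + F = 2.
Multiply by 6: (8 − 12 + 6)F = 12, i.e. 2F = 12.
So F = 6, E = 4·6/2 = 12, V = 4·6/3 = 8.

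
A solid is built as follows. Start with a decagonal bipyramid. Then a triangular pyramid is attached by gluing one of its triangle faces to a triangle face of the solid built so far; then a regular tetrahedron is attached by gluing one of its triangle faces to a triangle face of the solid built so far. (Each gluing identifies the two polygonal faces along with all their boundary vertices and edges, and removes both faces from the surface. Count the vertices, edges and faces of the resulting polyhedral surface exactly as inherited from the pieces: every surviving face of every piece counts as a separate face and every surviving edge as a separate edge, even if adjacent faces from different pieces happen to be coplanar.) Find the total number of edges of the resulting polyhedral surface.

A decagonal bipyramid: V=12, E=30, F=20.
Attach a triangular pyramid (V=4, E=6, F=4) along a 3-gon: merge 3 vertices and 3 edges, delete both glued faces → V=13, E=33, F=22.
Attach a regular tetrahedron (V=4, E=6, F=4) along a 3-gon: merge 3 vertices and 3 edges, delete both glued faces → V=14, E=36, F=24.
Check: V − E + F = 14 − 36 + 24 = 2.

36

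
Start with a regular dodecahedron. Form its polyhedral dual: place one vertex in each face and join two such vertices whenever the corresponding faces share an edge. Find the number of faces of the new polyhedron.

20

The base solid has V = 20, E = 30, F = 12.
The dual swaps V and F and preserves E: V′ = F = 12, E′ = E = 30, F′ = V = 20.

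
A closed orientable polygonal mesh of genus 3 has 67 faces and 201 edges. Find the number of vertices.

130

For a closed orientable surface of genus 3, χ = 2 − 2·3 = -4.
V = -4 + E − F = -4 + 201 − 67 = 130.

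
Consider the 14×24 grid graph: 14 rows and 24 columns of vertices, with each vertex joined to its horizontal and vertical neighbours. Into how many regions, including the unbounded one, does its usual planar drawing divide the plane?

300

The grid has V = 14·24 = 336 vertices and E = 14·23 + 24·13 = 634 edges.
F = 2 − V + E = 2 − 336 + 634 = 300.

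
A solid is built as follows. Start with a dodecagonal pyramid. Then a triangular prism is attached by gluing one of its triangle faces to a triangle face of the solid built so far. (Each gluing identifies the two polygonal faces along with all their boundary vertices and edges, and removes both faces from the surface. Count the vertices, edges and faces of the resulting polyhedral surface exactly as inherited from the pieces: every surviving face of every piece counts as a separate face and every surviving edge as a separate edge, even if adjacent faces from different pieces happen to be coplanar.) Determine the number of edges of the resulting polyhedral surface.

30

A dodecagonal pyramid: V=13, E=24, F=13.
Attach a triangular prism (V=6, E=9, F=5) along a 3-gon: merge 3 vertices and 3 edges, delete both glued faces → V=16, E=30, F=16.
Check: V − E + F = 16 − 30 + 16 = 2.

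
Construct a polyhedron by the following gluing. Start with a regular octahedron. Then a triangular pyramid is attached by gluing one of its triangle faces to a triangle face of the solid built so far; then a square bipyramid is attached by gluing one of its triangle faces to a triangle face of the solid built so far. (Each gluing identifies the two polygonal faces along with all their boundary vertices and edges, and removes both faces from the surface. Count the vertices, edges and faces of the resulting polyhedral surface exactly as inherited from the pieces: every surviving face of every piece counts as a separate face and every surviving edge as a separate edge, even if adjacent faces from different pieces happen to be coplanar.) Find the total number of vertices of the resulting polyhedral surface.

10

A regular octahedron: V=6, E=12, F=8.
Attach a triangular pyramid (V=4, E=6, F=4) along a 3-gon: merge 3 vertices and 3 edges, delete both glued faces → V=7, E=15, F=10.
Attach a square bipyramid (V=6, E=12, F=8) along a 3-gon: merge 3 vertices and 3 edges, delete both glued faces → V=10, E=24, F=16.
Check: V − E + F = 10 − 24 + 16 = 2.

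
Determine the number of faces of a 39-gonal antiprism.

80

An antiprism on an n-gon has two n-gon caps and 2n triangles: V = 2·39 = 78, E = 4·39 = 156, F = 2·39 + 2 = 80.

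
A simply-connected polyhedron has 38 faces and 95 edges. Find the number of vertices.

Here V − E + F = 2.
V = 2 + E − F = 2 + 95 − 38 = 59.

59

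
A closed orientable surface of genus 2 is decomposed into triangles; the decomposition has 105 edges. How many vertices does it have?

33

χ = 2 − 2·2 = -2, and every face is a triangle so 3F = 2E.
F = 2E/3 = 70. Then V = -2 + E − F = -2 + 105 − 70 = 33.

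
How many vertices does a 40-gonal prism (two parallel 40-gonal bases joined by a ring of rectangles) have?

A prism on an n-gon has two n-gon bases and n rectangular sides: V = 2·40 = 80, E = 3·40 = 120, F = 40 + 2 = 42.

80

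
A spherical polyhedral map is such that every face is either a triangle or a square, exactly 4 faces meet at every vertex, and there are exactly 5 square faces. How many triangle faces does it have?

Let x be the number of triangles; then F = 5 + x.
Edge–face incidences: 2E = 4·5 + 3·x = 20 + 3x.
Every vertex has degree 4, so 4V = 2E.
Euler: V − E + F = 2 ⇒ (2E)/4 − E + (5 + x) = 2.
Multiply by 8: 2·(2E) − 4·(2E) + 8·(5 + x) = 16, i.e. 40 + 8x − 2·(20 + 3x) = 16.
Collecting terms: 2x = 16, so x = 8.
Then 2E = 20 + 3·8 = 44, so E = 22, V = 2E/4 = 11, F = 5 + 8 = 13.

8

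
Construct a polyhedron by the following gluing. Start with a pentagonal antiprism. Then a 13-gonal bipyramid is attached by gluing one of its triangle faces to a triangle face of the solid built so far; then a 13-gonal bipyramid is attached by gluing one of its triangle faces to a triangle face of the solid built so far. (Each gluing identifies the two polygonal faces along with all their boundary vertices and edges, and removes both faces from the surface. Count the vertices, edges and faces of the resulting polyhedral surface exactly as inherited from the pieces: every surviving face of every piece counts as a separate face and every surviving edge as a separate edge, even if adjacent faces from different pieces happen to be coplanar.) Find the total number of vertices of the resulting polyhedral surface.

A pentagonal antiprism: V=10, E=20, F=12.
Attach a 13-gonal bipyramid (V=15, E=39, F=26) along a 3-gon: merge 3 vertices and 3 edges, delete both glued faces → V=22, E=56, F=36.
Attach a 13-gonal bipyramid (V=15, E=39, F=26) along a 3-gon: merge 3 vertices and 3 edges, delete both glued faces → V=34, E=92, F=60.
Check: V − E + F = 34 − 92 + 60 = 2.

34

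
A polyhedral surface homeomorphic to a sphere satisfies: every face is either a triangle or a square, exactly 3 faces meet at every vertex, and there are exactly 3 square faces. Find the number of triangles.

2

Let x be the number of triangles; then F = 3 + x.
Edge–face incidences: 2E = 4·3 + 3·x = 12 + 3x.
Every vertex has degree 3, so 3V = 2E.
Euler: V − E + F = 2 ⇒ (2E)/3 − E + (3 + x) = 2.
Multiply by 6: 2·(2E) − 3·(2E) + 6·(3 + x) = 12, i.e. 18 + 6x − (12 + 3x) = 12.
Collecting terms: 3x + 6 = 12, so 3x = 6, so x = 2.
Then 2E = 12 + 3·2 = 18, so E = 9, V = 2E/3 = 6, F = 3 + 2 = 5.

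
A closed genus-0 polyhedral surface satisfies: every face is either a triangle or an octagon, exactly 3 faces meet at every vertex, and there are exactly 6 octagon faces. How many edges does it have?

36

Let x be the number of triangles; then F = 6 + x.
Edge–face incidences: 2E = 8·6 + 3·x = 48 + 3x.
Every vertex has degree 3, so 3V = 2E.
Euler: V − E + F = 2 ⇒ (2E)/3 − E + (6 + x) = 2.
Multiply by 6: 2·(2E) − 3·(2E) + 6·(6 + x) = 12, i.e. 36 + 6x − (48 + 3x) = 12.
Collecting terms: 3x − 12 = 12, so 3x = 24, so x = 8.
Then 2E = 48 + 3·8 = 72, so E = 36, V = 2E/3 = 24, F = 6 + 8 = 14.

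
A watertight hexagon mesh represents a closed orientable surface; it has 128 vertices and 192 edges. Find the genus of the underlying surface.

Every face is a hexagon and each edge borders two faces, so 6F = 2·192, giving F = 64.
χ = V − E + F = 128 − 192 + 64 = 0.
For a closed orientable surface χ = 2 − 2g, so g = (2 − (0))/2 = 1.

1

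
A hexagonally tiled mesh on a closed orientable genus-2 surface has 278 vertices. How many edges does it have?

χ = 2 − 2·2 = -2, and every face is a hexagon so 6F = 2E.
V − E + F = -2 with E = 6F/2 gives 278 − (6/2 − 1)·F = -2, so F = 140 and E = 420.

420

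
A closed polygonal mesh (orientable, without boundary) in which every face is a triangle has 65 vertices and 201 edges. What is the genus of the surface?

Every face is a triangle and each edge borders two faces, so 3F = 2·201, giving F = 134.
χ = V − E + F = 65 − 201 + 134 = -2.
For a closed orientable surface χ = 2 − 2g, so g = (2 − (-2))/2 = 2.

2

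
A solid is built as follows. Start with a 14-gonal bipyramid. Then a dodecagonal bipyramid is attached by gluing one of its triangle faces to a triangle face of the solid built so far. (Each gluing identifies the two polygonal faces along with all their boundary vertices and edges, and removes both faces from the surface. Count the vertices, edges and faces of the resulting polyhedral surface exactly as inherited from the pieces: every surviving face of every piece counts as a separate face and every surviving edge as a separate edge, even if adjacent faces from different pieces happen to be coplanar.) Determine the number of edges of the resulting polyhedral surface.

75

A 14-gonal bipyramid: V=16, E=42, F=28.
Attach a dodecagonal bipyramid (V=14, E=36, F=24) along a 3-gon: merge 3 vertices and 3 edges, delete both glued faces → V=27, E=75, F=50.
Check: V − E + F = 27 − 75 + 50 = 2.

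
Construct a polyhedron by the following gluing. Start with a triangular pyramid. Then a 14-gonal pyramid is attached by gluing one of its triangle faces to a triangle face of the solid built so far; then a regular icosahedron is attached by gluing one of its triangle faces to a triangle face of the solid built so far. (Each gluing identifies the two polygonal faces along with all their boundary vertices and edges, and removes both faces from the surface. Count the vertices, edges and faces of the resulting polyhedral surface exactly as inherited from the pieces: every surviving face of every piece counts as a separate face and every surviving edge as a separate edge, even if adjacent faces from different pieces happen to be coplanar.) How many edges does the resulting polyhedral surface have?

A triangular pyramid: V=4, E=6, F=4.
Attach a 14-gonal pyramid (V=15, E=28, F=15) along a 3-gon: merge 3 vertices and 3 edges, delete both glued faces → V=16, E=31, F=17.
Attach a regular icosahedron (V=12, E=30, F=20) along a 3-gon: merge 3 vertices and 3 edges, delete both glued faces → V=25, E=58, F=35.
Check: V − E + F = 25 − 58 + 35 = 2.

58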